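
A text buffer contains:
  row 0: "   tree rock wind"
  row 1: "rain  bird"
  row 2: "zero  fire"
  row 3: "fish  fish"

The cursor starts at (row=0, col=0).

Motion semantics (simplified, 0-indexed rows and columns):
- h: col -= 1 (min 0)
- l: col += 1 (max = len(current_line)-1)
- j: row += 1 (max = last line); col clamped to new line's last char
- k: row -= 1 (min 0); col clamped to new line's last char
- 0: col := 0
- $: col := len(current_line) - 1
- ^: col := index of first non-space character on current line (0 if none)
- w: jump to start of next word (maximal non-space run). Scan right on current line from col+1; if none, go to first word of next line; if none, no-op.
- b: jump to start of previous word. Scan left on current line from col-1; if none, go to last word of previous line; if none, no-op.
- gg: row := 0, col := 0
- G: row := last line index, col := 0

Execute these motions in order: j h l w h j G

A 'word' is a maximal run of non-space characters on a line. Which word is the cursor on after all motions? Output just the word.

After 1 (j): row=1 col=0 char='r'
After 2 (h): row=1 col=0 char='r'
After 3 (l): row=1 col=1 char='a'
After 4 (w): row=1 col=6 char='b'
After 5 (h): row=1 col=5 char='_'
After 6 (j): row=2 col=5 char='_'
After 7 (G): row=3 col=0 char='f'

Answer: fish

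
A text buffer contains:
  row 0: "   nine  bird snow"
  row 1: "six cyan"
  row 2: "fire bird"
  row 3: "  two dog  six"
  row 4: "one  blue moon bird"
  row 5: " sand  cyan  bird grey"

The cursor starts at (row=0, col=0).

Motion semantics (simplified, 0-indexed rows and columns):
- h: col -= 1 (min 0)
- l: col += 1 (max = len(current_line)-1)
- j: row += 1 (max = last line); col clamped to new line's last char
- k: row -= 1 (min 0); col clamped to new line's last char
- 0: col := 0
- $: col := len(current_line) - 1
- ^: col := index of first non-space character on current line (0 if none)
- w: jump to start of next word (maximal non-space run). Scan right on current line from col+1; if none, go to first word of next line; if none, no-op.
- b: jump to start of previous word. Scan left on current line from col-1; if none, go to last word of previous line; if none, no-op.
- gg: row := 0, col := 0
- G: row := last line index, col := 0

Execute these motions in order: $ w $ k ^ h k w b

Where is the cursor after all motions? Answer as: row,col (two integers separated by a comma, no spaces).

After 1 ($): row=0 col=17 char='w'
After 2 (w): row=1 col=0 char='s'
After 3 ($): row=1 col=7 char='n'
After 4 (k): row=0 col=7 char='_'
After 5 (^): row=0 col=3 char='n'
After 6 (h): row=0 col=2 char='_'
After 7 (k): row=0 col=2 char='_'
After 8 (w): row=0 col=3 char='n'
After 9 (b): row=0 col=3 char='n'

Answer: 0,3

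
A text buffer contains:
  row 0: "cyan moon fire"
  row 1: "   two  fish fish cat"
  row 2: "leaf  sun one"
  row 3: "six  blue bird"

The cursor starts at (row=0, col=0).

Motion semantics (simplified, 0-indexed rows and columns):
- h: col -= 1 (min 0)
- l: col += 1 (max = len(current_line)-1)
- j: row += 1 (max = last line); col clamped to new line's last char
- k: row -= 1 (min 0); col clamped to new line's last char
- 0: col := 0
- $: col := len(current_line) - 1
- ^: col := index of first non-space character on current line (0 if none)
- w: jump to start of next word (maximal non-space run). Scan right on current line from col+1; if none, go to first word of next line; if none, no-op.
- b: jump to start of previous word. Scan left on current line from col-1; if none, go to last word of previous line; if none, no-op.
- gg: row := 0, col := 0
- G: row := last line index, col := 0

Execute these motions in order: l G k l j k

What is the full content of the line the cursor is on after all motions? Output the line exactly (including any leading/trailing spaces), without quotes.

Answer: leaf  sun one

Derivation:
After 1 (l): row=0 col=1 char='y'
After 2 (G): row=3 col=0 char='s'
After 3 (k): row=2 col=0 char='l'
After 4 (l): row=2 col=1 char='e'
After 5 (j): row=3 col=1 char='i'
After 6 (k): row=2 col=1 char='e'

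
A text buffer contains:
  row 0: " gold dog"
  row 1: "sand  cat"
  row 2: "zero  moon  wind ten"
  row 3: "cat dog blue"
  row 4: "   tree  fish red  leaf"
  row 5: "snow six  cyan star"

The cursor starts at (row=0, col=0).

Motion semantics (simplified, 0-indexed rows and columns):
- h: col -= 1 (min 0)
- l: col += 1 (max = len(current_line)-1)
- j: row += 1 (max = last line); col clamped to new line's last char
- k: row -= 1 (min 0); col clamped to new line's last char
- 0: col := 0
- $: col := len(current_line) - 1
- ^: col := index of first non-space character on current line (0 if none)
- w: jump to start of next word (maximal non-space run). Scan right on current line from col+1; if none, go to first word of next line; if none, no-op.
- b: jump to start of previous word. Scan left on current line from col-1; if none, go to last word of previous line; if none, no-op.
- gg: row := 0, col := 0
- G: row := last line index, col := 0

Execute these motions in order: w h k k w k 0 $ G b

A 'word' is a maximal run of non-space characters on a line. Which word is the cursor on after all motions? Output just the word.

Answer: leaf

Derivation:
After 1 (w): row=0 col=1 char='g'
After 2 (h): row=0 col=0 char='_'
After 3 (k): row=0 col=0 char='_'
After 4 (k): row=0 col=0 char='_'
After 5 (w): row=0 col=1 char='g'
After 6 (k): row=0 col=1 char='g'
After 7 (0): row=0 col=0 char='_'
After 8 ($): row=0 col=8 char='g'
After 9 (G): row=5 col=0 char='s'
After 10 (b): row=4 col=19 char='l'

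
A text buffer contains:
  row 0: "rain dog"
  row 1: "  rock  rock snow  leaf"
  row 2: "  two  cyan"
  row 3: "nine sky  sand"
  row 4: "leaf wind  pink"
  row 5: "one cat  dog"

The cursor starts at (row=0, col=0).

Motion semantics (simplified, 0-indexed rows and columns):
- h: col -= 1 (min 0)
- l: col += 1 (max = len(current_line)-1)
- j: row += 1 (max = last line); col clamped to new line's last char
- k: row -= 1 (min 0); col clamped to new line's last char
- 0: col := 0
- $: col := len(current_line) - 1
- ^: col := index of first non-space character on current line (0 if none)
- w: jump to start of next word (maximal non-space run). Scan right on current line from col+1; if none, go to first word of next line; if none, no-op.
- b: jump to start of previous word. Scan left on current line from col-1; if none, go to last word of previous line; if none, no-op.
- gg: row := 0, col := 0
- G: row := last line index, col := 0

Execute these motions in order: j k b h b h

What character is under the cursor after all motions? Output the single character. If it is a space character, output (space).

After 1 (j): row=1 col=0 char='_'
After 2 (k): row=0 col=0 char='r'
After 3 (b): row=0 col=0 char='r'
After 4 (h): row=0 col=0 char='r'
After 5 (b): row=0 col=0 char='r'
After 6 (h): row=0 col=0 char='r'

Answer: r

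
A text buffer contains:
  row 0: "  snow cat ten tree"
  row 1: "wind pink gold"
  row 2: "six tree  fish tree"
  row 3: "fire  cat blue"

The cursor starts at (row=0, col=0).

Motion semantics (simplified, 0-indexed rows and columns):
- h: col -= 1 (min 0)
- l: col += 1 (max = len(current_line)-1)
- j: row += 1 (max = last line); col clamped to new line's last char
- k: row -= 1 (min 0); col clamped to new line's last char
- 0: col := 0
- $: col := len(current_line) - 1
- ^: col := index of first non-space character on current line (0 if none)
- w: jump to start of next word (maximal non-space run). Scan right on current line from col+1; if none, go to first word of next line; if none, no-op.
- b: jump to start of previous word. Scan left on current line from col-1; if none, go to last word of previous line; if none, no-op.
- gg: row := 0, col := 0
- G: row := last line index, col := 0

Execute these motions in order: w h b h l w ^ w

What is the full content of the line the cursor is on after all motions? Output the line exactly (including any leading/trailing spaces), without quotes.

Answer:   snow cat ten tree

Derivation:
After 1 (w): row=0 col=2 char='s'
After 2 (h): row=0 col=1 char='_'
After 3 (b): row=0 col=1 char='_'
After 4 (h): row=0 col=0 char='_'
After 5 (l): row=0 col=1 char='_'
After 6 (w): row=0 col=2 char='s'
After 7 (^): row=0 col=2 char='s'
After 8 (w): row=0 col=7 char='c'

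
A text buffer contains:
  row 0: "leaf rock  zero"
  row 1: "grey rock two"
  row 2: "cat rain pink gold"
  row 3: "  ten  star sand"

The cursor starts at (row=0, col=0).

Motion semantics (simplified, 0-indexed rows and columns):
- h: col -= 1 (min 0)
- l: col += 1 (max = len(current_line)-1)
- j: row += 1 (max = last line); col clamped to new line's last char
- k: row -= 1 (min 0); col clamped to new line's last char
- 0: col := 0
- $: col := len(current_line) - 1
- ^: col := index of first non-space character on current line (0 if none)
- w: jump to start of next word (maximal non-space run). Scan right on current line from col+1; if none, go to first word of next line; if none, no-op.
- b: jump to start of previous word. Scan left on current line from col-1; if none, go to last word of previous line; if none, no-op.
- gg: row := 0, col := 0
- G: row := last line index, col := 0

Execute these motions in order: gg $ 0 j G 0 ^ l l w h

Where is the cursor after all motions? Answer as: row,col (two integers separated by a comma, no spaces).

Answer: 3,6

Derivation:
After 1 (gg): row=0 col=0 char='l'
After 2 ($): row=0 col=14 char='o'
After 3 (0): row=0 col=0 char='l'
After 4 (j): row=1 col=0 char='g'
After 5 (G): row=3 col=0 char='_'
After 6 (0): row=3 col=0 char='_'
After 7 (^): row=3 col=2 char='t'
After 8 (l): row=3 col=3 char='e'
After 9 (l): row=3 col=4 char='n'
After 10 (w): row=3 col=7 char='s'
After 11 (h): row=3 col=6 char='_'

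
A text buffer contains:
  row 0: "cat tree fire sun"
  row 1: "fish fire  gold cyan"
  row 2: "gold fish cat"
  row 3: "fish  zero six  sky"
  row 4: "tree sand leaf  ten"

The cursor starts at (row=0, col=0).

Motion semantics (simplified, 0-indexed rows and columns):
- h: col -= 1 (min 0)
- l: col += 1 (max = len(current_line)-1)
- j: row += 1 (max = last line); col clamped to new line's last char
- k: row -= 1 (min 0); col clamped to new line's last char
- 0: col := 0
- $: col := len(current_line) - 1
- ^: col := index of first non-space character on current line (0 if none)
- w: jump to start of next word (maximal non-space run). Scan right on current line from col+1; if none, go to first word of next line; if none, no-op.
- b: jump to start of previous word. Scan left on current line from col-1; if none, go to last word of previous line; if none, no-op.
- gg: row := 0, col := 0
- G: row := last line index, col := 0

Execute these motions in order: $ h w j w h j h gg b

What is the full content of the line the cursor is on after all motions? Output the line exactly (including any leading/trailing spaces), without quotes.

After 1 ($): row=0 col=16 char='n'
After 2 (h): row=0 col=15 char='u'
After 3 (w): row=1 col=0 char='f'
After 4 (j): row=2 col=0 char='g'
After 5 (w): row=2 col=5 char='f'
After 6 (h): row=2 col=4 char='_'
After 7 (j): row=3 col=4 char='_'
After 8 (h): row=3 col=3 char='h'
After 9 (gg): row=0 col=0 char='c'
After 10 (b): row=0 col=0 char='c'

Answer: cat tree fire sun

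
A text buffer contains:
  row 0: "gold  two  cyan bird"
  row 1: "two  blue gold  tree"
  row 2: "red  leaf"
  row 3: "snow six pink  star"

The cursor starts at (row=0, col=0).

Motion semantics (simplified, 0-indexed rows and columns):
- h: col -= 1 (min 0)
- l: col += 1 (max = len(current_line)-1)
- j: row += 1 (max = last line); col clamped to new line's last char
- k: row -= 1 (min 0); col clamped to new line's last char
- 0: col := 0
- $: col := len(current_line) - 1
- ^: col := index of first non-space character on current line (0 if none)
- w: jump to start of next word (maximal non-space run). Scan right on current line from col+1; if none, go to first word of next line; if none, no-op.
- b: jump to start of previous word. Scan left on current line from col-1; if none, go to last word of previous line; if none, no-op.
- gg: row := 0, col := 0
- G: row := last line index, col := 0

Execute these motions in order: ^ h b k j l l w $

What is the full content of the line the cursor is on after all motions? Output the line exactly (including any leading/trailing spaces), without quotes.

After 1 (^): row=0 col=0 char='g'
After 2 (h): row=0 col=0 char='g'
After 3 (b): row=0 col=0 char='g'
After 4 (k): row=0 col=0 char='g'
After 5 (j): row=1 col=0 char='t'
After 6 (l): row=1 col=1 char='w'
After 7 (l): row=1 col=2 char='o'
After 8 (w): row=1 col=5 char='b'
After 9 ($): row=1 col=19 char='e'

Answer: two  blue gold  tree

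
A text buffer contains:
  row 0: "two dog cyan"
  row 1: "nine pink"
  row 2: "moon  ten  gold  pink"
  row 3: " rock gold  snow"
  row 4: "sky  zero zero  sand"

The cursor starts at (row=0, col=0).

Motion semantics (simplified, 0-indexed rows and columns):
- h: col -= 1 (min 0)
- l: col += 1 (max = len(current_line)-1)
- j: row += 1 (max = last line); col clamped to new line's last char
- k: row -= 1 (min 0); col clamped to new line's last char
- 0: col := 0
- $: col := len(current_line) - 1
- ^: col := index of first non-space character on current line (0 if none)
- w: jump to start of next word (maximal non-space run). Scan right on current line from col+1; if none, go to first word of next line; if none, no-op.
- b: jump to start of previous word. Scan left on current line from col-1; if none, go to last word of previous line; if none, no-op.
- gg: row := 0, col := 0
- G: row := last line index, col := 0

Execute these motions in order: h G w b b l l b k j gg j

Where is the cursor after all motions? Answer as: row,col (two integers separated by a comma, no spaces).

Answer: 1,0

Derivation:
After 1 (h): row=0 col=0 char='t'
After 2 (G): row=4 col=0 char='s'
After 3 (w): row=4 col=5 char='z'
After 4 (b): row=4 col=0 char='s'
After 5 (b): row=3 col=12 char='s'
After 6 (l): row=3 col=13 char='n'
After 7 (l): row=3 col=14 char='o'
After 8 (b): row=3 col=12 char='s'
After 9 (k): row=2 col=12 char='o'
After 10 (j): row=3 col=12 char='s'
After 11 (gg): row=0 col=0 char='t'
After 12 (j): row=1 col=0 char='n'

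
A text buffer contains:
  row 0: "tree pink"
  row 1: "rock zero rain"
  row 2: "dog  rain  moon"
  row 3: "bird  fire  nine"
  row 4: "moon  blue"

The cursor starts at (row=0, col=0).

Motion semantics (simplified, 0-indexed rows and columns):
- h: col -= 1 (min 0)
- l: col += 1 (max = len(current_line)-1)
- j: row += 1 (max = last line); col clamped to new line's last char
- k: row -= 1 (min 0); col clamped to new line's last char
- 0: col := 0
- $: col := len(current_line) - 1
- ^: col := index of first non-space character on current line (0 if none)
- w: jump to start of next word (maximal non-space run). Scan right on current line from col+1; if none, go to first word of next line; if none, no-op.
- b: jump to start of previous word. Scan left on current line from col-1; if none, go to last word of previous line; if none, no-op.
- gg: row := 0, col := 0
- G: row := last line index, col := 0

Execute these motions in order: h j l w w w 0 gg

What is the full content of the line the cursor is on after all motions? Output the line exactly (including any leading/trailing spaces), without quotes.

Answer: tree pink

Derivation:
After 1 (h): row=0 col=0 char='t'
After 2 (j): row=1 col=0 char='r'
After 3 (l): row=1 col=1 char='o'
After 4 (w): row=1 col=5 char='z'
After 5 (w): row=1 col=10 char='r'
After 6 (w): row=2 col=0 char='d'
After 7 (0): row=2 col=0 char='d'
After 8 (gg): row=0 col=0 char='t'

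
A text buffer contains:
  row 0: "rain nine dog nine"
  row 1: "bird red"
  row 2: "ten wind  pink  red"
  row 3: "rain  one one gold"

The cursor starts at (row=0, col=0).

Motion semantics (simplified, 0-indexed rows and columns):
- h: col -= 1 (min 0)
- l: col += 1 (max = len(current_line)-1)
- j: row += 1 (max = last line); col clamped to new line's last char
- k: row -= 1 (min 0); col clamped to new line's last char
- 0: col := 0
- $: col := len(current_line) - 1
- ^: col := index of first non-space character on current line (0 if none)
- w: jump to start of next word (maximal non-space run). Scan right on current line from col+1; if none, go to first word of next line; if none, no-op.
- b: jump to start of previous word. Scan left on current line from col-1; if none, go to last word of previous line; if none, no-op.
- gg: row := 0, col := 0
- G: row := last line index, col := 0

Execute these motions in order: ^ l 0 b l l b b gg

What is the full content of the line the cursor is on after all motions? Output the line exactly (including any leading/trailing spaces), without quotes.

Answer: rain nine dog nine

Derivation:
After 1 (^): row=0 col=0 char='r'
After 2 (l): row=0 col=1 char='a'
After 3 (0): row=0 col=0 char='r'
After 4 (b): row=0 col=0 char='r'
After 5 (l): row=0 col=1 char='a'
After 6 (l): row=0 col=2 char='i'
After 7 (b): row=0 col=0 char='r'
After 8 (b): row=0 col=0 char='r'
After 9 (gg): row=0 col=0 char='r'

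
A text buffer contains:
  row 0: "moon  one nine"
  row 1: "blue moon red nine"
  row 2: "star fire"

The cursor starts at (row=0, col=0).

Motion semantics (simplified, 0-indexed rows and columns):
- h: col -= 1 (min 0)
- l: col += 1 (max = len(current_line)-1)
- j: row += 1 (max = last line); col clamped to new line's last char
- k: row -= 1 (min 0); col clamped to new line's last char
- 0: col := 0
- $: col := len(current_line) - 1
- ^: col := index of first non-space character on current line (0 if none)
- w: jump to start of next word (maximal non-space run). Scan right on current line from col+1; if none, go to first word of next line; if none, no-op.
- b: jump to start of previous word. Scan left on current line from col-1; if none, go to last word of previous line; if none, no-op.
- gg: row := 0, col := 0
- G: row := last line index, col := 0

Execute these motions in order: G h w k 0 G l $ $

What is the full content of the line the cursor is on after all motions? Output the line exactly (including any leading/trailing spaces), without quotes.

After 1 (G): row=2 col=0 char='s'
After 2 (h): row=2 col=0 char='s'
After 3 (w): row=2 col=5 char='f'
After 4 (k): row=1 col=5 char='m'
After 5 (0): row=1 col=0 char='b'
After 6 (G): row=2 col=0 char='s'
After 7 (l): row=2 col=1 char='t'
After 8 ($): row=2 col=8 char='e'
After 9 ($): row=2 col=8 char='e'

Answer: star fire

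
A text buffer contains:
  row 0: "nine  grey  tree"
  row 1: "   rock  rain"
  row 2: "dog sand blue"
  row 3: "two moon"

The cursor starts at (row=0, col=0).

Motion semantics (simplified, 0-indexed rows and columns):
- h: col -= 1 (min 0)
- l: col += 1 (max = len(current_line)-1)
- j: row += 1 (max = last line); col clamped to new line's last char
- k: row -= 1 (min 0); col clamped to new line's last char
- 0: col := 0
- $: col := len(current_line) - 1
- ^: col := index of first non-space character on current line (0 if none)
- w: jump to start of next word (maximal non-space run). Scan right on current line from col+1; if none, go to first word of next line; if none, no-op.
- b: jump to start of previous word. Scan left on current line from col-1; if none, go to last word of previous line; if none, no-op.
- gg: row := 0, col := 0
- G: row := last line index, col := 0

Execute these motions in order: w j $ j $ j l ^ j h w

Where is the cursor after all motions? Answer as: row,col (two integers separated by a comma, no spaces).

After 1 (w): row=0 col=6 char='g'
After 2 (j): row=1 col=6 char='k'
After 3 ($): row=1 col=12 char='n'
After 4 (j): row=2 col=12 char='e'
After 5 ($): row=2 col=12 char='e'
After 6 (j): row=3 col=7 char='n'
After 7 (l): row=3 col=7 char='n'
After 8 (^): row=3 col=0 char='t'
After 9 (j): row=3 col=0 char='t'
After 10 (h): row=3 col=0 char='t'
After 11 (w): row=3 col=4 char='m'

Answer: 3,4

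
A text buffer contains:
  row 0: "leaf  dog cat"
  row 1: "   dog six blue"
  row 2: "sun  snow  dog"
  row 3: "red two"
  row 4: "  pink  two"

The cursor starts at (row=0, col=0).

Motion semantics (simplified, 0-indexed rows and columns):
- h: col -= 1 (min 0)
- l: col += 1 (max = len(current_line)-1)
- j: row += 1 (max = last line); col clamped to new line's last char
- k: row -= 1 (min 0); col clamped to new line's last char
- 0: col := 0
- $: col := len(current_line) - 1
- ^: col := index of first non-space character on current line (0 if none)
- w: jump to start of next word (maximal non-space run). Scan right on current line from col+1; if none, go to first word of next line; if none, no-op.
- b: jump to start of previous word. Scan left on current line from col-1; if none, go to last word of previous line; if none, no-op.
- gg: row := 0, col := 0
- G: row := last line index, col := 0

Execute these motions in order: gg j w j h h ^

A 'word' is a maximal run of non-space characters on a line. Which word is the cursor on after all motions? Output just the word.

Answer: sun

Derivation:
After 1 (gg): row=0 col=0 char='l'
After 2 (j): row=1 col=0 char='_'
After 3 (w): row=1 col=3 char='d'
After 4 (j): row=2 col=3 char='_'
After 5 (h): row=2 col=2 char='n'
After 6 (h): row=2 col=1 char='u'
After 7 (^): row=2 col=0 char='s'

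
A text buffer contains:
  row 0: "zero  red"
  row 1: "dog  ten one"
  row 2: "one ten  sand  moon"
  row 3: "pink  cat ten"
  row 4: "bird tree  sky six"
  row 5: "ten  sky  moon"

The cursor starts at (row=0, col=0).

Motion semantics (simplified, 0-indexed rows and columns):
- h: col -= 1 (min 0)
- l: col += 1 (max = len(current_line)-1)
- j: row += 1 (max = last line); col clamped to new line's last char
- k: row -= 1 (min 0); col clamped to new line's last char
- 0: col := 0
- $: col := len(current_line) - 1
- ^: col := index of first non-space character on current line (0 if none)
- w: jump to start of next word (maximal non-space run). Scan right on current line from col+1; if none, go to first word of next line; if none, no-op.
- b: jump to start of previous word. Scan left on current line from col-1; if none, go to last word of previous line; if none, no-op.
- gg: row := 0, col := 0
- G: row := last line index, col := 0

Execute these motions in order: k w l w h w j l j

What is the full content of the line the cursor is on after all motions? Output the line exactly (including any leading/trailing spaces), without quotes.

After 1 (k): row=0 col=0 char='z'
After 2 (w): row=0 col=6 char='r'
After 3 (l): row=0 col=7 char='e'
After 4 (w): row=1 col=0 char='d'
After 5 (h): row=1 col=0 char='d'
After 6 (w): row=1 col=5 char='t'
After 7 (j): row=2 col=5 char='e'
After 8 (l): row=2 col=6 char='n'
After 9 (j): row=3 col=6 char='c'

Answer: pink  cat ten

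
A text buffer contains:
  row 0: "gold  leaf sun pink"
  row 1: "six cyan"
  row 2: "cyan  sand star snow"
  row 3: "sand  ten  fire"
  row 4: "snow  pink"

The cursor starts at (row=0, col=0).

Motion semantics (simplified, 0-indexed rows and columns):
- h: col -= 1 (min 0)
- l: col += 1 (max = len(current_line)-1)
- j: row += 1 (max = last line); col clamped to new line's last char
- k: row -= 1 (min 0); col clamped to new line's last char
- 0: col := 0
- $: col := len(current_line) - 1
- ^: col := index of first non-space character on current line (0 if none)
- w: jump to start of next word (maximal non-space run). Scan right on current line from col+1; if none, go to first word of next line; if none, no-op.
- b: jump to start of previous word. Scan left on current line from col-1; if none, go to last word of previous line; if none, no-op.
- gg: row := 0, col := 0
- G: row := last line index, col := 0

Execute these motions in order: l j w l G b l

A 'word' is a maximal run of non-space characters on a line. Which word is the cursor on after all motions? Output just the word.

Answer: fire

Derivation:
After 1 (l): row=0 col=1 char='o'
After 2 (j): row=1 col=1 char='i'
After 3 (w): row=1 col=4 char='c'
After 4 (l): row=1 col=5 char='y'
After 5 (G): row=4 col=0 char='s'
After 6 (b): row=3 col=11 char='f'
After 7 (l): row=3 col=12 char='i'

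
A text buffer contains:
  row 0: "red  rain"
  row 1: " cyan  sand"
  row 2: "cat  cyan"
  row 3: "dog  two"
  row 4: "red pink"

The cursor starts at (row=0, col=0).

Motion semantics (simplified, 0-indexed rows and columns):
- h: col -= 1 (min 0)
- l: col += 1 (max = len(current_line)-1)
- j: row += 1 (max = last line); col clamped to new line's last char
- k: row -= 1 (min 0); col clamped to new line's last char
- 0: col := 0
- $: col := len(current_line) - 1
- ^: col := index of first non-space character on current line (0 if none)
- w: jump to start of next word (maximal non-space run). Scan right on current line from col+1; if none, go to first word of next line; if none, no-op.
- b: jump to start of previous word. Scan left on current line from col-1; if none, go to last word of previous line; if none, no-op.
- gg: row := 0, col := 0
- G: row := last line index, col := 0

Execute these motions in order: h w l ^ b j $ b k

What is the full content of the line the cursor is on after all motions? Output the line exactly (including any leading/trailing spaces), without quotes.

Answer: red  rain

Derivation:
After 1 (h): row=0 col=0 char='r'
After 2 (w): row=0 col=5 char='r'
After 3 (l): row=0 col=6 char='a'
After 4 (^): row=0 col=0 char='r'
After 5 (b): row=0 col=0 char='r'
After 6 (j): row=1 col=0 char='_'
After 7 ($): row=1 col=10 char='d'
After 8 (b): row=1 col=7 char='s'
After 9 (k): row=0 col=7 char='i'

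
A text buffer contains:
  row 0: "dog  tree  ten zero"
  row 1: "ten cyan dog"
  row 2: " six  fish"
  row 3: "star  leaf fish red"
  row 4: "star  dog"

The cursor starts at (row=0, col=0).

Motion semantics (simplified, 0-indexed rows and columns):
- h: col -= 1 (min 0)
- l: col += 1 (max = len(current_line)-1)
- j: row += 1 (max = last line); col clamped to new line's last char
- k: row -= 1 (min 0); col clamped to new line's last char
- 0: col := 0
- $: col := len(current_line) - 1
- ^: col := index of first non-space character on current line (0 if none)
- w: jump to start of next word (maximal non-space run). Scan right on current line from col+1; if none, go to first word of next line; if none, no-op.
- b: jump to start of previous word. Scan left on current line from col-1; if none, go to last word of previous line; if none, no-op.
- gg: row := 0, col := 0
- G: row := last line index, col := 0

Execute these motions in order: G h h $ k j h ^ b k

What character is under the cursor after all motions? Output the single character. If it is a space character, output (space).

Answer: h

Derivation:
After 1 (G): row=4 col=0 char='s'
After 2 (h): row=4 col=0 char='s'
After 3 (h): row=4 col=0 char='s'
After 4 ($): row=4 col=8 char='g'
After 5 (k): row=3 col=8 char='a'
After 6 (j): row=4 col=8 char='g'
After 7 (h): row=4 col=7 char='o'
After 8 (^): row=4 col=0 char='s'
After 9 (b): row=3 col=16 char='r'
After 10 (k): row=2 col=9 char='h'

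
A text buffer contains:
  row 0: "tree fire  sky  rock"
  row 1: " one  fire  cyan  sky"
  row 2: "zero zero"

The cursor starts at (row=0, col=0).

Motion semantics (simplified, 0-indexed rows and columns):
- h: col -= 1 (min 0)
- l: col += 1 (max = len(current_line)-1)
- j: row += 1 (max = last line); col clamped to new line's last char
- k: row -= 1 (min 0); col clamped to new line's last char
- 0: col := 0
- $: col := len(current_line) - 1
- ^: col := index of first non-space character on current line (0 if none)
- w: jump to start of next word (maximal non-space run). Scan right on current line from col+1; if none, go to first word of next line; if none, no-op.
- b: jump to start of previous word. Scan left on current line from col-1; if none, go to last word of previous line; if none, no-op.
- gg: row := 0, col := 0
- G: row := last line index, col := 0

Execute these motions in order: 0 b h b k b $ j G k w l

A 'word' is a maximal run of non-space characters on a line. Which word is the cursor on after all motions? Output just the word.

After 1 (0): row=0 col=0 char='t'
After 2 (b): row=0 col=0 char='t'
After 3 (h): row=0 col=0 char='t'
After 4 (b): row=0 col=0 char='t'
After 5 (k): row=0 col=0 char='t'
After 6 (b): row=0 col=0 char='t'
After 7 ($): row=0 col=19 char='k'
After 8 (j): row=1 col=19 char='k'
After 9 (G): row=2 col=0 char='z'
After 10 (k): row=1 col=0 char='_'
After 11 (w): row=1 col=1 char='o'
After 12 (l): row=1 col=2 char='n'

Answer: one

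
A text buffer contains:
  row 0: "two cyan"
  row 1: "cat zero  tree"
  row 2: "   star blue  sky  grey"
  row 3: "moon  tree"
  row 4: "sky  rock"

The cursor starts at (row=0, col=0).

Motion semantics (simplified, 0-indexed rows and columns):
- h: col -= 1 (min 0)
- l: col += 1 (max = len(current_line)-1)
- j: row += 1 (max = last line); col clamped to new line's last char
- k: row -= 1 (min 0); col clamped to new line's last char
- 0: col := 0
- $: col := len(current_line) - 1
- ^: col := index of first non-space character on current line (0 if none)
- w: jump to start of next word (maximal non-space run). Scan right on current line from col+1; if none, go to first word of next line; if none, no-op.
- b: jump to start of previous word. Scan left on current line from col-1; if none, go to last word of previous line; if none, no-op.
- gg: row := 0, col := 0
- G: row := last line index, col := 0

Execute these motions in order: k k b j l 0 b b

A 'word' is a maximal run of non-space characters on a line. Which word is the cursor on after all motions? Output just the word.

After 1 (k): row=0 col=0 char='t'
After 2 (k): row=0 col=0 char='t'
After 3 (b): row=0 col=0 char='t'
After 4 (j): row=1 col=0 char='c'
After 5 (l): row=1 col=1 char='a'
After 6 (0): row=1 col=0 char='c'
After 7 (b): row=0 col=4 char='c'
After 8 (b): row=0 col=0 char='t'

Answer: two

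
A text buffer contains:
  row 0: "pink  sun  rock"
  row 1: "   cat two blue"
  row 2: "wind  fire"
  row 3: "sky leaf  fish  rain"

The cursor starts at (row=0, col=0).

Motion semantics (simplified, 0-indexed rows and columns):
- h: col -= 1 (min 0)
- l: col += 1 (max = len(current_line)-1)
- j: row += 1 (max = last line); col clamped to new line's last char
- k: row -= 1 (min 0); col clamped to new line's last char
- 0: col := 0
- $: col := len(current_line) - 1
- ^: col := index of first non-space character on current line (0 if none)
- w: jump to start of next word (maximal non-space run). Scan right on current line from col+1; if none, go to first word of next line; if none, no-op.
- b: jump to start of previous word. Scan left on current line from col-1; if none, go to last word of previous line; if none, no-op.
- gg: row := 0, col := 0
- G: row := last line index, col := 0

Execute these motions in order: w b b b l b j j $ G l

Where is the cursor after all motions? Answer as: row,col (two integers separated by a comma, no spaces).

Answer: 3,1

Derivation:
After 1 (w): row=0 col=6 char='s'
After 2 (b): row=0 col=0 char='p'
After 3 (b): row=0 col=0 char='p'
After 4 (b): row=0 col=0 char='p'
After 5 (l): row=0 col=1 char='i'
After 6 (b): row=0 col=0 char='p'
After 7 (j): row=1 col=0 char='_'
After 8 (j): row=2 col=0 char='w'
After 9 ($): row=2 col=9 char='e'
After 10 (G): row=3 col=0 char='s'
After 11 (l): row=3 col=1 char='k'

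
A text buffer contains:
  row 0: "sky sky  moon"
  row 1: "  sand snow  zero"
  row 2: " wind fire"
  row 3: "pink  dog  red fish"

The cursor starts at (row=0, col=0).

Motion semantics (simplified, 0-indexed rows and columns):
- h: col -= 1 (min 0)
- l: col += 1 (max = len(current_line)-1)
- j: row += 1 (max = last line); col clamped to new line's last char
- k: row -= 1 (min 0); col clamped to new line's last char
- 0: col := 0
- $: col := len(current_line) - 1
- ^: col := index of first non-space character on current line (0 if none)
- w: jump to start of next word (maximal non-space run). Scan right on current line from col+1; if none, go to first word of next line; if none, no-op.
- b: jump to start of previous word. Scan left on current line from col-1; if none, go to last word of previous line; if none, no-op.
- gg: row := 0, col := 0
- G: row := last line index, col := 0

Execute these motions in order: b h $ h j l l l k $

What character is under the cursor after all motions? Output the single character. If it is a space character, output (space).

Answer: n

Derivation:
After 1 (b): row=0 col=0 char='s'
After 2 (h): row=0 col=0 char='s'
After 3 ($): row=0 col=12 char='n'
After 4 (h): row=0 col=11 char='o'
After 5 (j): row=1 col=11 char='_'
After 6 (l): row=1 col=12 char='_'
After 7 (l): row=1 col=13 char='z'
After 8 (l): row=1 col=14 char='e'
After 9 (k): row=0 col=12 char='n'
After 10 ($): row=0 col=12 char='n'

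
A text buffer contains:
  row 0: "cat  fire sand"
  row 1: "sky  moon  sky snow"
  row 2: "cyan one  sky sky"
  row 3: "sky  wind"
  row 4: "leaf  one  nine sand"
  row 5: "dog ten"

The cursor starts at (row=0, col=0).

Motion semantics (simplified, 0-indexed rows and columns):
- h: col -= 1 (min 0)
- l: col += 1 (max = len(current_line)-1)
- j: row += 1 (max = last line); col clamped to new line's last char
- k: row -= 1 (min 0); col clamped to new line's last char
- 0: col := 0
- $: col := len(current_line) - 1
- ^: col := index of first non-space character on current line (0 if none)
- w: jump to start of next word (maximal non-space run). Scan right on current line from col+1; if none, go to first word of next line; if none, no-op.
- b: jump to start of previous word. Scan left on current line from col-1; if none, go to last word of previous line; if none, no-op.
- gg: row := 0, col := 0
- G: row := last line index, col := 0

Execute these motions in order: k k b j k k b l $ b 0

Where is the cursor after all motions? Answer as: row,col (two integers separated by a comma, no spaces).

Answer: 0,0

Derivation:
After 1 (k): row=0 col=0 char='c'
After 2 (k): row=0 col=0 char='c'
After 3 (b): row=0 col=0 char='c'
After 4 (j): row=1 col=0 char='s'
After 5 (k): row=0 col=0 char='c'
After 6 (k): row=0 col=0 char='c'
After 7 (b): row=0 col=0 char='c'
After 8 (l): row=0 col=1 char='a'
After 9 ($): row=0 col=13 char='d'
After 10 (b): row=0 col=10 char='s'
After 11 (0): row=0 col=0 char='c'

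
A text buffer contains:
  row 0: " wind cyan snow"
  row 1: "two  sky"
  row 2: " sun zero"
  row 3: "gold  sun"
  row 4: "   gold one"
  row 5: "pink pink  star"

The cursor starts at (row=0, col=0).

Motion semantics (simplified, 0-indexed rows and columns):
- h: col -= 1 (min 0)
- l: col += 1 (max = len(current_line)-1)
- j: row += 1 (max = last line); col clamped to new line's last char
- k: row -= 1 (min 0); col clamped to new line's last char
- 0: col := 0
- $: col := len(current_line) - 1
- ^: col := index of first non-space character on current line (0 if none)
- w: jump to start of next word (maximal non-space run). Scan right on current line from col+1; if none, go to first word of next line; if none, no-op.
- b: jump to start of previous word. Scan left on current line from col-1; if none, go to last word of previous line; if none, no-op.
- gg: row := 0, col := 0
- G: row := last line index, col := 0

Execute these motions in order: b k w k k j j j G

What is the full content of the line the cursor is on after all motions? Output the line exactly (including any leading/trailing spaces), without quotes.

After 1 (b): row=0 col=0 char='_'
After 2 (k): row=0 col=0 char='_'
After 3 (w): row=0 col=1 char='w'
After 4 (k): row=0 col=1 char='w'
After 5 (k): row=0 col=1 char='w'
After 6 (j): row=1 col=1 char='w'
After 7 (j): row=2 col=1 char='s'
After 8 (j): row=3 col=1 char='o'
After 9 (G): row=5 col=0 char='p'

Answer: pink pink  star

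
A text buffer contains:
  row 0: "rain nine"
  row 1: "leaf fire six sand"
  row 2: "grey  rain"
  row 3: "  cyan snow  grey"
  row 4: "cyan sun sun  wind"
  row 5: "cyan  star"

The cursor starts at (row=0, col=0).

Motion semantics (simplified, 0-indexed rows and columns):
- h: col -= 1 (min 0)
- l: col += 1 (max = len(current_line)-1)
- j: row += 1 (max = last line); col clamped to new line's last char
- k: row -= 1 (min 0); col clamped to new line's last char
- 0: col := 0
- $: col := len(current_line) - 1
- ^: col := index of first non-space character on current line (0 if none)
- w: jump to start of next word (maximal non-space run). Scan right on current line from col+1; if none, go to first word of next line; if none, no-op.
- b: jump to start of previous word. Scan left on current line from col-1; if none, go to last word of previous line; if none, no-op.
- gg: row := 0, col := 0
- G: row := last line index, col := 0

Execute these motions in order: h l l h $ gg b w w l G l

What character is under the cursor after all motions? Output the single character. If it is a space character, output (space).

Answer: y

Derivation:
After 1 (h): row=0 col=0 char='r'
After 2 (l): row=0 col=1 char='a'
After 3 (l): row=0 col=2 char='i'
After 4 (h): row=0 col=1 char='a'
After 5 ($): row=0 col=8 char='e'
After 6 (gg): row=0 col=0 char='r'
After 7 (b): row=0 col=0 char='r'
After 8 (w): row=0 col=5 char='n'
After 9 (w): row=1 col=0 char='l'
After 10 (l): row=1 col=1 char='e'
After 11 (G): row=5 col=0 char='c'
After 12 (l): row=5 col=1 char='y'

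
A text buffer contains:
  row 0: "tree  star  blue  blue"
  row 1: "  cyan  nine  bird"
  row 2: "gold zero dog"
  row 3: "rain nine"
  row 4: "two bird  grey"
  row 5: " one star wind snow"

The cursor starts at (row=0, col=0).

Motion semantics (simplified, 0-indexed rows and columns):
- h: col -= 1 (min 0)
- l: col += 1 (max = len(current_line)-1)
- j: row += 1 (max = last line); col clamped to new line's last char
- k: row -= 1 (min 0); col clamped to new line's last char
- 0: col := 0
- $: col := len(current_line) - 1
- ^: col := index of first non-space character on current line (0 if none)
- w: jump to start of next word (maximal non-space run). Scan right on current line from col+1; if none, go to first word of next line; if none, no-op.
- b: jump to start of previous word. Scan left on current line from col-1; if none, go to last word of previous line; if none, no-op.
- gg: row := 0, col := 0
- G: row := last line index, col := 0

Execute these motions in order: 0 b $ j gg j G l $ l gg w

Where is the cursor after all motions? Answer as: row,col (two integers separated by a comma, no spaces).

After 1 (0): row=0 col=0 char='t'
After 2 (b): row=0 col=0 char='t'
After 3 ($): row=0 col=21 char='e'
After 4 (j): row=1 col=17 char='d'
After 5 (gg): row=0 col=0 char='t'
After 6 (j): row=1 col=0 char='_'
After 7 (G): row=5 col=0 char='_'
After 8 (l): row=5 col=1 char='o'
After 9 ($): row=5 col=18 char='w'
After 10 (l): row=5 col=18 char='w'
After 11 (gg): row=0 col=0 char='t'
After 12 (w): row=0 col=6 char='s'

Answer: 0,6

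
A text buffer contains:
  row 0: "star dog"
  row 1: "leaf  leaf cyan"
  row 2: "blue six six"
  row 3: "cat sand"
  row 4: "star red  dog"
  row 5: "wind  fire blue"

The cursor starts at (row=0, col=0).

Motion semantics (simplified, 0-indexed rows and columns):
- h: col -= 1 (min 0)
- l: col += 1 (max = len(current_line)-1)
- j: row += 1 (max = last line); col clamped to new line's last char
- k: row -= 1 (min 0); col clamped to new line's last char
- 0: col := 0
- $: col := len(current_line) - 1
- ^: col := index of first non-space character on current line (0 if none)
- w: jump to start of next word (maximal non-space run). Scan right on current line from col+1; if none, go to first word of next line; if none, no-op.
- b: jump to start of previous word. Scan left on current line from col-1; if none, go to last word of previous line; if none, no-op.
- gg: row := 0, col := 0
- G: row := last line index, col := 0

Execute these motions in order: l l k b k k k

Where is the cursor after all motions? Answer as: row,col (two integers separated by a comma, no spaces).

Answer: 0,0

Derivation:
After 1 (l): row=0 col=1 char='t'
After 2 (l): row=0 col=2 char='a'
After 3 (k): row=0 col=2 char='a'
After 4 (b): row=0 col=0 char='s'
After 5 (k): row=0 col=0 char='s'
After 6 (k): row=0 col=0 char='s'
After 7 (k): row=0 col=0 char='s'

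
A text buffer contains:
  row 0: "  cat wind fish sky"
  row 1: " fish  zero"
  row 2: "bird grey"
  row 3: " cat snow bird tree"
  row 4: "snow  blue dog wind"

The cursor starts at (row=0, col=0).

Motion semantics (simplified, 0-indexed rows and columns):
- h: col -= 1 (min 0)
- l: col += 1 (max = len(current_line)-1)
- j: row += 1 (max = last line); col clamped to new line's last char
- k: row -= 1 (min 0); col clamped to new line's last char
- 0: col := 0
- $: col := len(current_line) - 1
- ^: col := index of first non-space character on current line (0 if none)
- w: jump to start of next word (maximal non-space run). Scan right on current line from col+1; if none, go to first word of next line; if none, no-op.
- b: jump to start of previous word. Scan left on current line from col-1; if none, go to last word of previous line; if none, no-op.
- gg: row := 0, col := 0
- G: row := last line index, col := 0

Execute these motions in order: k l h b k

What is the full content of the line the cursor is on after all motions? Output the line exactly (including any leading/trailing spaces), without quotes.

Answer:   cat wind fish sky

Derivation:
After 1 (k): row=0 col=0 char='_'
After 2 (l): row=0 col=1 char='_'
After 3 (h): row=0 col=0 char='_'
After 4 (b): row=0 col=0 char='_'
After 5 (k): row=0 col=0 char='_'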